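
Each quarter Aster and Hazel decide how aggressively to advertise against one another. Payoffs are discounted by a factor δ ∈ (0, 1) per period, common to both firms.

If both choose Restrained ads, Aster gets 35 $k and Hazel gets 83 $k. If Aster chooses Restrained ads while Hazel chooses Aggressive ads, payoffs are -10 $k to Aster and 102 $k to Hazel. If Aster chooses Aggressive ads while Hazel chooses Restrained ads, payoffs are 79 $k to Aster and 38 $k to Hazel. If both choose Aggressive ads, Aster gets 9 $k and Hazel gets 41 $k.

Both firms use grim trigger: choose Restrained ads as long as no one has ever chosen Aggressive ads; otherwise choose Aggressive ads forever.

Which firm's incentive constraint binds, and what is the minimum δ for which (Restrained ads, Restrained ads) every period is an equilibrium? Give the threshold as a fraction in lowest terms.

Aster: cooperation gives 35 each period; deviation gives 79 once then 9 forever.
  35/(1−δ) ≥ 79 + 9δ/(1−δ) ⇒ δ ≥ 44/70 = 22/35.
Hazel: cooperation gives 83 each period; deviation gives 102 once then 41 forever.
  δ ≥ 19/61.
Both must hold, so the binding constraint is Aster's: δ ≥ 22/35.

Aster; δ ≥ 22/35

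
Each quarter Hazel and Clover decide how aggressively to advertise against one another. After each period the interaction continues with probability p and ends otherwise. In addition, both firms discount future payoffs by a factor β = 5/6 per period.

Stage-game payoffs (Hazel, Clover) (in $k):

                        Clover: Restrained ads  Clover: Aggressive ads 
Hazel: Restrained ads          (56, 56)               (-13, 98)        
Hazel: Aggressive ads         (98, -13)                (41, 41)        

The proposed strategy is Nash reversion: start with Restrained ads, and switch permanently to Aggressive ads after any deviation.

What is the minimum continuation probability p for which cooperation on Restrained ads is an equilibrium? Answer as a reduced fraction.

With continuation probability p and discount β, the effective per-period discount factor is βp.
Grim-trigger IC: βp ≥ (98−56)/(98−41) = 14/19.
So p ≥ (14/19)/(5/6) = 84/95.

84/95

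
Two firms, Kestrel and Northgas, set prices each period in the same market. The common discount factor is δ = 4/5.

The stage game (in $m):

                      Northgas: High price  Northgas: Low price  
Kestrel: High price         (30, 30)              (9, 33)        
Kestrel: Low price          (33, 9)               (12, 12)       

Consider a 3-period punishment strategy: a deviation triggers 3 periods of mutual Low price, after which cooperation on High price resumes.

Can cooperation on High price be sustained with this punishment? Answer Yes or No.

Yes

A one-shot deviation gives 33 now, then 12 for 3 periods, then back to 30.
Gain from deviating: (33−30) today; loss: (30−12) in each of the next 3 periods.
No-deviation condition: (30−12)(δ+…+δ^3) ≥ 33−30, i.e. δ+…+δ^3 ≥ 1/6.
At δ = 4/5: δ+…+δ^3 = 1.9520 ≥ 0.1667.
So cooperation is sustainable.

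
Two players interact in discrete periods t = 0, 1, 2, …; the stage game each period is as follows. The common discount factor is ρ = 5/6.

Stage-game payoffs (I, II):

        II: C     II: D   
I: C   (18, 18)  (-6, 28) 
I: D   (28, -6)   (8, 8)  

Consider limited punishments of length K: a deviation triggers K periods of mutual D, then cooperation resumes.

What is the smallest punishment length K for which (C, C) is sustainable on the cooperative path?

Need Σ_{k=1}^{K} ρ^k ≥ (28−18)/(18−8) = 1.0000 at ρ = 5/6.
At K = 1 the sum is 0.8333 < 1.0000; at K = 2 it is 1.5278 ≥ 1.0000.
So the minimum punishment length is K = 2.

2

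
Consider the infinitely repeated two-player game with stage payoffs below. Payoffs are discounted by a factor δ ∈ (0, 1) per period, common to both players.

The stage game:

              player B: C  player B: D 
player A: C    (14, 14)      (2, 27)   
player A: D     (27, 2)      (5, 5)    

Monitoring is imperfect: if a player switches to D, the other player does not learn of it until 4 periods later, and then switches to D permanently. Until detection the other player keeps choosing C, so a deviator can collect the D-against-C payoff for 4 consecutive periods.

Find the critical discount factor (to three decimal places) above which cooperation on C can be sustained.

0.877

A deviator earns 27 for 4 periods, then 5 forever; cooperating earns 14 forever. Multiplying the IC by (1−δ):
14 ≥ 27(1−δ^4) + 5δ^4, so 22·δ^4 ≥ 13 and δ^4 ≥ 13/22.
δ ≥ (13/22)^(1/4) ≈ 0.877.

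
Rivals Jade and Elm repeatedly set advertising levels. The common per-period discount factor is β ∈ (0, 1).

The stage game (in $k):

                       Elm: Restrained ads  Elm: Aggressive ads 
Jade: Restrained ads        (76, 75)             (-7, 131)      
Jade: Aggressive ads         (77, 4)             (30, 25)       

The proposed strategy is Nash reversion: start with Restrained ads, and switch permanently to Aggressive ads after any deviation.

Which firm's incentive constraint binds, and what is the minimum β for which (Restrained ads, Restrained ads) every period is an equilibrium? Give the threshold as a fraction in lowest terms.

For Jade: deviation gain 77−76 = 1, per-period punishment loss 76−30 = 46. IC gives β ≥ 1/47.
For Elm: gain 56, loss 50 per period, so β ≥ 56/106 = 28/53.
The tighter constraint is Elm's, so cooperation needs β ≥ 28/53.

Elm; β ≥ 28/53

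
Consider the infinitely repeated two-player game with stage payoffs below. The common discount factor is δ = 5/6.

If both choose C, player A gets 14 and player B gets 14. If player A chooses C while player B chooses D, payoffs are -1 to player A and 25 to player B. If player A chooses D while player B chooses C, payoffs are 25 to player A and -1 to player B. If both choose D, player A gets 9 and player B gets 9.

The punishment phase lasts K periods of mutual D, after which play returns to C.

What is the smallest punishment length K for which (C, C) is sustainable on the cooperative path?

4

IC: δ(1−δ^K)/(1−δ) ≥ (25−14)/(14−9) = 11/5.
With δ = 5/6: need 1 − δ^K ≥ 11/5·(1−5/6)/(5/6), i.e. δ^K ≤ 0.5600.
Since (5/6)^3 = 0.5787 and (5/6)^4 = 0.4823, the smallest such K is 4.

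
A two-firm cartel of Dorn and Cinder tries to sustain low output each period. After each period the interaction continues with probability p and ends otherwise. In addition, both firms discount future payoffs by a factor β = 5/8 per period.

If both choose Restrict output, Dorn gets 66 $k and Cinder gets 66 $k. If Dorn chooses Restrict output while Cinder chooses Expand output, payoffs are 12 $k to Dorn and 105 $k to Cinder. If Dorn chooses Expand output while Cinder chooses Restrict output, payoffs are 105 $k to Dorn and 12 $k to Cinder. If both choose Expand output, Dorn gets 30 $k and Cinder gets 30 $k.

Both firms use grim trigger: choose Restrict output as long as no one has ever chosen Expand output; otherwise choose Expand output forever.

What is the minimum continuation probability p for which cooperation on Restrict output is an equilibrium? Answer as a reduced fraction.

104/125

With continuation probability p and discount β, the effective per-period discount factor is βp.
Grim-trigger IC: βp ≥ (105−66)/(105−30) = 13/25.
So p ≥ (13/25)/(5/8) = 104/125.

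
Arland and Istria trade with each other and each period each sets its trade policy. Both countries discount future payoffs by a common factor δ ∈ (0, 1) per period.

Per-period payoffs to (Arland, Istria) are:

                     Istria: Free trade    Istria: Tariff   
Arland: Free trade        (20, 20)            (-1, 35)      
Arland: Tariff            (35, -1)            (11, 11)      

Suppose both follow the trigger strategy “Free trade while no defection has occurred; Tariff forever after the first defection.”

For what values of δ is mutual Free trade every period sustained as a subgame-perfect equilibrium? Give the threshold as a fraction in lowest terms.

Under grim trigger the critical discount factor is (T−C)/(T−P) with T = 35, C = 20, P = 11.
δ* = (35−20)/(35−11) = 15/24 = 5/8.

5/8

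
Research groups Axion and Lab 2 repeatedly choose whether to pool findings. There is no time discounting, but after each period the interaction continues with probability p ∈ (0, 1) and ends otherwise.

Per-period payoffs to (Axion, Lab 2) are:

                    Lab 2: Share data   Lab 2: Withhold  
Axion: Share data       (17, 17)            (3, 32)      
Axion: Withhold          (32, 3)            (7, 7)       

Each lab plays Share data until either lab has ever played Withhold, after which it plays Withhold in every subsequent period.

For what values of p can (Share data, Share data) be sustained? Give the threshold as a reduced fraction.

Expected cooperation value is 17 + p·17 + p²·17 + … = 17/(1−p); deviation gives 32 + p·7/(1−p).
17 ≥ 32(1−p) + 7p ⇒ 25p ≥ 15 ⇒ p ≥ 15/25 = 3/5.

3/5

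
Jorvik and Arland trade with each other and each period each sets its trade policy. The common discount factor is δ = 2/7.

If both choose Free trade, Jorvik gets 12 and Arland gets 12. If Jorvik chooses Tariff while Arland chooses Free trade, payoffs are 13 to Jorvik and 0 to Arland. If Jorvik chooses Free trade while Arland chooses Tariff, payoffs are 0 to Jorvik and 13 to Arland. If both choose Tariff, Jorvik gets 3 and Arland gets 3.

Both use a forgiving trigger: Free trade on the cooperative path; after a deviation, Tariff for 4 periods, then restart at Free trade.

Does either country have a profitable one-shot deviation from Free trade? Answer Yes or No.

Comparing payoff streams over the 5 periods until play realigns: cooperate → 12(1+δ+…+δ^4); deviate → 13 + 3(δ+…+δ^4).
Cooperation is sustained iff (12−3)(δ+…+δ^4) ≥ 13−12.
δ+…+δ^4 = 2/7·(1−(2/7)^4)/(1−2/7) = 0.3973, and (13−12)/(12−3) = 0.1111.
0.3973 ≥ 0.1111, so cooperation is sustainable.

No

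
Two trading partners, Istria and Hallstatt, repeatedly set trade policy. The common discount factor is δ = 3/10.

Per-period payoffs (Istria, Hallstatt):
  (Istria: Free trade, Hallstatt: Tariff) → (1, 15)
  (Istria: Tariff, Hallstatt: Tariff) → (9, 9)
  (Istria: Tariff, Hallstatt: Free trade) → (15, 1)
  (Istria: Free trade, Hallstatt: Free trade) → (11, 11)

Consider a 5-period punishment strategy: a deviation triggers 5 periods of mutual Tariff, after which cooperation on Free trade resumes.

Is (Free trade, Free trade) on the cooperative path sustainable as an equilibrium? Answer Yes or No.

No

IC: δ+…+δ^5 ≥ (15−11)/(11−9) = 2.
At δ = 3/10: partial sum = 0.4275 < 2.0000. Cooperation not sustainable.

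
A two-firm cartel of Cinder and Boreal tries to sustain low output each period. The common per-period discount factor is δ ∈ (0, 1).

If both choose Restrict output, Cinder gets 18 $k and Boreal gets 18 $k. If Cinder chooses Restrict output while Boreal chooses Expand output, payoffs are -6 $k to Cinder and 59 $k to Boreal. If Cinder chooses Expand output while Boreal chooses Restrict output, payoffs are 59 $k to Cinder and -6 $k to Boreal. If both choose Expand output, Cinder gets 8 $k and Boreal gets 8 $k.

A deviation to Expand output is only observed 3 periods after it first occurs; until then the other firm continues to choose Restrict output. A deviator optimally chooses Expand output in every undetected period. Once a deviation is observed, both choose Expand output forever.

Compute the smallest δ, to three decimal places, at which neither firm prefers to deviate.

A deviator earns 59 for 3 periods, then 8 forever; cooperating earns 18 forever. Multiplying the IC by (1−δ):
18 ≥ 59(1−δ^3) + 8δ^3, so 51·δ^3 ≥ 41 and δ^3 ≥ 41/51.
δ ≥ (41/51)^(1/3) ≈ 0.930.

0.930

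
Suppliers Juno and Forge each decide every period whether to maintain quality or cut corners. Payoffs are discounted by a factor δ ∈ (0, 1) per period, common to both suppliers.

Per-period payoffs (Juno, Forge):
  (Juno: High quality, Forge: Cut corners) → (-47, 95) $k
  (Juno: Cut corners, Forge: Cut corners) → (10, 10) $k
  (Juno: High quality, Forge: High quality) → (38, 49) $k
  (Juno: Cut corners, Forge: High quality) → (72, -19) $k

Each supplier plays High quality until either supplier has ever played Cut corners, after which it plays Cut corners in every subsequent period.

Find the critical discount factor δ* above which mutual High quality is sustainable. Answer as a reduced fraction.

Juno's threshold: (72−38)/(72−10) = 17/31.
Forge's threshold: (95−49)/(95−10) = 46/85.
17/31 > 46/85, so Juno binds and δ* = 17/31.

17/31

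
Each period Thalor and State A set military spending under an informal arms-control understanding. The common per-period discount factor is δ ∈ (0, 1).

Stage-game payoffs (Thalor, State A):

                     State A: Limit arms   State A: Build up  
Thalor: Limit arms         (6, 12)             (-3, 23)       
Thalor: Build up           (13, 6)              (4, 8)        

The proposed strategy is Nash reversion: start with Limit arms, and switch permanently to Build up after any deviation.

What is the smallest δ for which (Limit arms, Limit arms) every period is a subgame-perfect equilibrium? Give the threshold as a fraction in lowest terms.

Thalor's threshold: (13−6)/(13−4) = 7/9.
State A's threshold: (23−12)/(23−8) = 11/15.
7/9 > 11/15, so Thalor binds and δ* = 7/9.

7/9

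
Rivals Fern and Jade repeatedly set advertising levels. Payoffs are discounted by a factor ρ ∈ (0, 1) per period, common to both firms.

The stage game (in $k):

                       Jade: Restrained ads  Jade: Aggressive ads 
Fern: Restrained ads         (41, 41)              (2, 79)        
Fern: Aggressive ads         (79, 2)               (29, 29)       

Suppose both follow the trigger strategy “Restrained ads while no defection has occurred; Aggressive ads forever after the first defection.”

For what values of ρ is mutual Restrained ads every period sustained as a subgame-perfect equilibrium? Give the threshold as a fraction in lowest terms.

Cooperation forever yields 41 each period: 41/(1−ρ).
Deviating yields 79 once, then 29 forever: 79 + 29ρ/(1−ρ).
No profitable deviation requires 41/(1−ρ) ≥ 79 + 29ρ/(1−ρ).
Multiplying by (1−ρ): 41 ≥ 79(1−ρ) + 29ρ = 79 − 50ρ.
So 50ρ ≥ 38, i.e. ρ ≥ 38/50 = 19/25.

19/25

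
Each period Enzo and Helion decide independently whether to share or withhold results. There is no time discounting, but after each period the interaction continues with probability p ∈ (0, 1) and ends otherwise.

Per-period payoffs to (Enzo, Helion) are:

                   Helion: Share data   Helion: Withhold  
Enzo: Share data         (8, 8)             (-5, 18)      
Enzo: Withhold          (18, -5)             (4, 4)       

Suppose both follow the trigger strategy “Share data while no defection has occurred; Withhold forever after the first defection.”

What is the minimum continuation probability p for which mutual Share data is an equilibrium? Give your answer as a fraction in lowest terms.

With no time discounting, the continuation probability p plays the role of the discount factor.
Grim-trigger IC: 8/(1−p) ≥ 18 + 4p/(1−p) ⇒ p ≥ (18−8)/(18−4) = 5/7.

5/7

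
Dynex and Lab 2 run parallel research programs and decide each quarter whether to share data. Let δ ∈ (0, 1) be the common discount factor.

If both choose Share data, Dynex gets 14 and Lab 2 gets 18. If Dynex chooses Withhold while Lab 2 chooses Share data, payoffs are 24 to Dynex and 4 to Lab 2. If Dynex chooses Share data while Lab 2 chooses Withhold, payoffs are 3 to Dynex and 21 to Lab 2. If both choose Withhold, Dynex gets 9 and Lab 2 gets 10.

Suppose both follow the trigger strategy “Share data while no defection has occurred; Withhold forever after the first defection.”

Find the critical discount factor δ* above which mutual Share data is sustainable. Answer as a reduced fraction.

2/3

Dynex: cooperation gives 14 each period; deviation gives 24 once then 9 forever.
  14/(1−δ) ≥ 24 + 9δ/(1−δ) ⇒ δ ≥ 10/15 = 2/3.
Lab 2: cooperation gives 18 each period; deviation gives 21 once then 10 forever.
  δ ≥ 3/11.
Both must hold, so the binding constraint is Dynex's: δ ≥ 2/3.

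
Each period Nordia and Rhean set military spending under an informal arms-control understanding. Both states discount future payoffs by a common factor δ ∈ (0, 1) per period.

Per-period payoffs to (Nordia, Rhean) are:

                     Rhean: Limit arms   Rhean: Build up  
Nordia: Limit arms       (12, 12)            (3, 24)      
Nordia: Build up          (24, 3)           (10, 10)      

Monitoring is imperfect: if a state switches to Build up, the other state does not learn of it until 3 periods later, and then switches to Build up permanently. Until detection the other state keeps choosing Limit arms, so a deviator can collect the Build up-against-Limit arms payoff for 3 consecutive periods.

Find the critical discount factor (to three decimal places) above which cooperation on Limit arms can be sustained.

A deviator earns 24 for 3 periods, then 10 forever; cooperating earns 12 forever. Multiplying the IC by (1−δ):
12 ≥ 24(1−δ^3) + 10δ^3, so 14·δ^3 ≥ 12 and δ^3 ≥ 6/7.
δ ≥ (6/7)^(1/3) ≈ 0.950.

0.950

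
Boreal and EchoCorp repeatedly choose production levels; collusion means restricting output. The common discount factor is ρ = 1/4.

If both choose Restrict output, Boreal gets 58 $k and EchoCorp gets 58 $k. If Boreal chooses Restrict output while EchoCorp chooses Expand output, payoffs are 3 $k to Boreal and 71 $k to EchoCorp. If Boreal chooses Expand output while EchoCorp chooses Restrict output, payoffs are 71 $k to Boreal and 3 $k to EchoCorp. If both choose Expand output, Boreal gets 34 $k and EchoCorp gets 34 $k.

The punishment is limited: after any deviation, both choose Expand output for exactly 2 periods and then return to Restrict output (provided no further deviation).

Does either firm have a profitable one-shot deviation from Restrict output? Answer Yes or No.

Yes

A one-shot deviation gives 71 now, then 34 for 2 periods, then back to 58.
Gain from deviating: (71−58) today; loss: (58−34) in each of the next 2 periods.
No-deviation condition: (58−34)(ρ+…+ρ^2) ≥ 71−58, i.e. ρ+…+ρ^2 ≥ 13/24.
At ρ = 1/4: ρ+…+ρ^2 = 0.3125 < 0.5417.
So cooperation is not sustainable.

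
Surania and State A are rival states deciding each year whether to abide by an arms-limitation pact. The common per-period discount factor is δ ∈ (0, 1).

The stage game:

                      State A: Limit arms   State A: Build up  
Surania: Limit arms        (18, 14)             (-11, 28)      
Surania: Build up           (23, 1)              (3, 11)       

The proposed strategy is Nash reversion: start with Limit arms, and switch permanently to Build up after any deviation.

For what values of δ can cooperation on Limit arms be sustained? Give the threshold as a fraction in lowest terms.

Surania: cooperation gives 18 each period; deviation gives 23 once then 3 forever.
  18/(1−δ) ≥ 23 + 3δ/(1−δ) ⇒ δ ≥ 5/20 = 1/4.
State A: cooperation gives 14 each period; deviation gives 28 once then 11 forever.
  δ ≥ 14/17.
Both must hold, so the binding constraint is State A's: δ ≥ 14/17.

14/17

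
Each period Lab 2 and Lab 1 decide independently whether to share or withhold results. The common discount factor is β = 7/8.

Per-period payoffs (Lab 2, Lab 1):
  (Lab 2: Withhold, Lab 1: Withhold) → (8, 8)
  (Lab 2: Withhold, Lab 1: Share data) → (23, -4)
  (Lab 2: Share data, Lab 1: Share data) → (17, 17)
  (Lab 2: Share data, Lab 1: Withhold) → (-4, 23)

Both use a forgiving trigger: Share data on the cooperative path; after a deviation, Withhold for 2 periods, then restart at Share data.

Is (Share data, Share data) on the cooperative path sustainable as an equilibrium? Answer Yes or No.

Yes

Comparing payoff streams over the 3 periods until play realigns: cooperate → 17(1+β+…+β^2); deviate → 23 + 8(β+…+β^2).
Cooperation is sustained iff (17−8)(β+…+β^2) ≥ 23−17.
β+…+β^2 = 7/8·(1−(7/8)^2)/(1−7/8) = 1.6406, and (23−17)/(17−8) = 0.6667.
1.6406 ≥ 0.6667, so cooperation is sustainable.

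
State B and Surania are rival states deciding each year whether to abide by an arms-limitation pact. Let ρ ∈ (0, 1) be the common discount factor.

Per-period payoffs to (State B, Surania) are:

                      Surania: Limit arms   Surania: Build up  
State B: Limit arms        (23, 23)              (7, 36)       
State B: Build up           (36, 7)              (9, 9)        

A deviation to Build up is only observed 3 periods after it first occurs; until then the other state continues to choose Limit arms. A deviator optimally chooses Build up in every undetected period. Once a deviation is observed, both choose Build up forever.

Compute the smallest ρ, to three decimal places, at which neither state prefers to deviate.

0.784

Deviating for the 3 undetected periods gains 36−23 = 13 per period over cooperation, then loses 23−9 = 14 per period forever once punishment starts.
Gain: 13(1 + ρ + … + ρ^2); loss: 14·ρ^3/(1−ρ).
No profitable deviation ⇔ 13(1−ρ^3) ≤ 14·ρ^3, i.e. ρ^3 ≥ 13/(13+14) = 13/27.
Hence ρ ≥ (13/27)^(1/3) ≈ 0.784.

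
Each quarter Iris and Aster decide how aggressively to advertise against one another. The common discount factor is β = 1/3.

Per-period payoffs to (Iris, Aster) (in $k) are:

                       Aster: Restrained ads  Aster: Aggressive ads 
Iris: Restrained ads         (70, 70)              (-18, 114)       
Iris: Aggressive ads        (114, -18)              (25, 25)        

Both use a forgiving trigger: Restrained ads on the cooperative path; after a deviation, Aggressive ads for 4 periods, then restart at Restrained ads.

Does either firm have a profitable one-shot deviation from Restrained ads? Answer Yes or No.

Yes

IC: β+…+β^4 ≥ (114−70)/(70−25) = 44/45.
At β = 1/3: partial sum = 0.4938 < 0.9778. Cooperation not sustainable.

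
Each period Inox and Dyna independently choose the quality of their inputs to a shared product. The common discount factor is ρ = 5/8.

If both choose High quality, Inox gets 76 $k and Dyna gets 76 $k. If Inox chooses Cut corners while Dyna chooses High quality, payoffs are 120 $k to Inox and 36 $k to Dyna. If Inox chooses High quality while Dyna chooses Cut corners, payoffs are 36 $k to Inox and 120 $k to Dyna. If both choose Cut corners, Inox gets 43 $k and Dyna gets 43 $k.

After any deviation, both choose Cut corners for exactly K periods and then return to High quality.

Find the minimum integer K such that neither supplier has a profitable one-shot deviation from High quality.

4

Need Σ_{k=1}^{K} ρ^k ≥ (120−76)/(76−43) = 1.3333 at ρ = 5/8.
At K = 3 the sum is 1.2598 < 1.3333; at K = 4 it is 1.4124 ≥ 1.3333.
So the minimum punishment length is K = 4.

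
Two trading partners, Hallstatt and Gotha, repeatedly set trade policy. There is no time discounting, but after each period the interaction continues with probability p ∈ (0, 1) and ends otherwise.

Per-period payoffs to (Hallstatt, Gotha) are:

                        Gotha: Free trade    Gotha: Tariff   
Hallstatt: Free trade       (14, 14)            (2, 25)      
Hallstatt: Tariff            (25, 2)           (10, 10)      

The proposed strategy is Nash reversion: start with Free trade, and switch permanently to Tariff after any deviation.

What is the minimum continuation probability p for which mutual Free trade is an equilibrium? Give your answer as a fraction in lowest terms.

Expected cooperation value is 14 + p·14 + p²·14 + … = 14/(1−p); deviation gives 25 + p·10/(1−p).
14 ≥ 25(1−p) + 10p ⇒ 15p ≥ 11 ⇒ p ≥ 11/15.

11/15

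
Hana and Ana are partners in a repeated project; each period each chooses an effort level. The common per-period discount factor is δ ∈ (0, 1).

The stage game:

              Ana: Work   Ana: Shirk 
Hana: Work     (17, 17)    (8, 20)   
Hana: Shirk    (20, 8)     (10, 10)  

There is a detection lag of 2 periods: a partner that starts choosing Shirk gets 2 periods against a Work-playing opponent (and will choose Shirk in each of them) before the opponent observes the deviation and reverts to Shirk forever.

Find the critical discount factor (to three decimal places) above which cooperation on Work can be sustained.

0.548

Deviating for the 2 undetected periods gains 20−17 = 3 per period over cooperation, then loses 17−10 = 7 per period forever once punishment starts.
Gain: 3(1 + δ + … + δ^1); loss: 7·δ^2/(1−δ).
No profitable deviation ⇔ 3(1−δ^2) ≤ 7·δ^2, i.e. δ^2 ≥ 3/(3+7) = 3/10.
Hence δ ≥ (3/10)^(1/2) ≈ 0.548.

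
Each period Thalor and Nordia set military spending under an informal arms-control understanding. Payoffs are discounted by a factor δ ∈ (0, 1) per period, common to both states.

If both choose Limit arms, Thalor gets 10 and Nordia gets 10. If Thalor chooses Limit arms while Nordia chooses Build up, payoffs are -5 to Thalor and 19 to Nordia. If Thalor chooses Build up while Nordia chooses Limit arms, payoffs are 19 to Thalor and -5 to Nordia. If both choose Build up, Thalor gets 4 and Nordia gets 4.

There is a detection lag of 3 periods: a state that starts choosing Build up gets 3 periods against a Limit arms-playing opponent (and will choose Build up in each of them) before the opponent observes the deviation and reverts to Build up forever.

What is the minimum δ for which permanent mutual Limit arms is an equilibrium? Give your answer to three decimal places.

A deviator earns 19 for 3 periods, then 4 forever; cooperating earns 10 forever. Multiplying the IC by (1−δ):
10 ≥ 19(1−δ^3) + 4δ^3, so 15·δ^3 ≥ 9 and δ^3 ≥ 3/5.
δ ≥ (3/5)^(1/3) ≈ 0.843.

0.843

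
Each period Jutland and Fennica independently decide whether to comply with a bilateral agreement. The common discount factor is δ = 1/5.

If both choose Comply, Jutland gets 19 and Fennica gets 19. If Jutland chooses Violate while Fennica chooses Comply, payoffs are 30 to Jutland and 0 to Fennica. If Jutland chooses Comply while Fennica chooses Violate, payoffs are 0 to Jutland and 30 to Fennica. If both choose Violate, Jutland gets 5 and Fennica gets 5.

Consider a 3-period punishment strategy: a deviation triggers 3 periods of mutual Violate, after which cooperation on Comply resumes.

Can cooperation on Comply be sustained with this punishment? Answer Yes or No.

No

A one-shot deviation gives 30 now, then 5 for 3 periods, then back to 19.
Gain from deviating: (30−19) today; loss: (19−5) in each of the next 3 periods.
No-deviation condition: (19−5)(δ+…+δ^3) ≥ 30−19, i.e. δ+…+δ^3 ≥ 11/14.
At δ = 1/5: δ+…+δ^3 = 0.2480 < 0.7857.
So cooperation is not sustainable.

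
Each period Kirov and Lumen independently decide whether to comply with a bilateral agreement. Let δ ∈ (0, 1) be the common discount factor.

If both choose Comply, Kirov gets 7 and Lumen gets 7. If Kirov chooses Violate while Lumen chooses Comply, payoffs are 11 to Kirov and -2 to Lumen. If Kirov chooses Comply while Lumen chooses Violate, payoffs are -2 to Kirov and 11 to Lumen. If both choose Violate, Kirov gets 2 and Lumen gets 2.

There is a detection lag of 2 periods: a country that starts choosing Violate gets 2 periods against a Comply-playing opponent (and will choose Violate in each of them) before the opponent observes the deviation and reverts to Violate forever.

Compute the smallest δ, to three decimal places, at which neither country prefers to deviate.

0.667

The best deviation is to choose Violate for all 2 undetected periods, earning 11 each, then 2 forever once detected.
Deviation value: 11(1−δ^2)/(1−δ) + 2δ^2/(1−δ); cooperation value: 7/(1−δ).
IC: 7 ≥ 11(1−δ^2) + 2δ^2 = 11 − 9δ^2.
So δ^2 ≥ 4/9, giving δ ≥ (4/9)^(1/2) ≈ 0.667.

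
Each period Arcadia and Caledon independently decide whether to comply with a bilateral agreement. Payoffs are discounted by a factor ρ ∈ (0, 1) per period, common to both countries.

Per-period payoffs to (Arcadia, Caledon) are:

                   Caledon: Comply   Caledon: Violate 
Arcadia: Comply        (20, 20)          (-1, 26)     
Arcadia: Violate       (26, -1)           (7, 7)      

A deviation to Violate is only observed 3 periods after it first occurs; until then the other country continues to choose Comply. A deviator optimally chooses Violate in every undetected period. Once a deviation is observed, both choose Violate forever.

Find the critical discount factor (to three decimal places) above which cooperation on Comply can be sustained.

A deviator earns 26 for 3 periods, then 7 forever; cooperating earns 20 forever. Multiplying the IC by (1−ρ):
20 ≥ 26(1−ρ^3) + 7ρ^3, so 19·ρ^3 ≥ 6 and ρ^3 ≥ 6/19.
ρ ≥ (6/19)^(1/3) ≈ 0.681.

0.681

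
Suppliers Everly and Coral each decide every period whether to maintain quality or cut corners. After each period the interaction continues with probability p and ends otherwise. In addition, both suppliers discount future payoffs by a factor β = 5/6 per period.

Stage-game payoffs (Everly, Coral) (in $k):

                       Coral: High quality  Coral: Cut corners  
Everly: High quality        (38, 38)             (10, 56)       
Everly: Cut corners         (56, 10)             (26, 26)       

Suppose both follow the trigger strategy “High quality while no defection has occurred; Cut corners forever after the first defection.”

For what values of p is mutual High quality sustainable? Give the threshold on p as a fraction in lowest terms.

Expected continuation weight on next period's payoff is β·p = 5/6·p, which plays the role of the discount factor.
Cooperation requires 5/6·p ≥ (56−38)/(56−26) = 3/5, hence p ≥ 18/25.

18/25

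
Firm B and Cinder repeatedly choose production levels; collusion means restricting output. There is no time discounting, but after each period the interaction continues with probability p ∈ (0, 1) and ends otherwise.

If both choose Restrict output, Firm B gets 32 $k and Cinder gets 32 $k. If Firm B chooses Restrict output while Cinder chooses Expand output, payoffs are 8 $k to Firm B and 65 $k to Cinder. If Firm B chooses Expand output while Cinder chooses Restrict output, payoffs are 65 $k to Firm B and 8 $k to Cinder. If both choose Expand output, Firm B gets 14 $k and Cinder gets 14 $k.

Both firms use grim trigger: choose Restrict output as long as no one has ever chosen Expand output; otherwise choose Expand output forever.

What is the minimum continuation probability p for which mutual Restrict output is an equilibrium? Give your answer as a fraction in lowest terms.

11/17

Expected cooperation value is 32 + p·32 + p²·32 + … = 32/(1−p); deviation gives 65 + p·14/(1−p).
32 ≥ 65(1−p) + 14p ⇒ 51p ≥ 33 ⇒ p ≥ 33/51 = 11/17.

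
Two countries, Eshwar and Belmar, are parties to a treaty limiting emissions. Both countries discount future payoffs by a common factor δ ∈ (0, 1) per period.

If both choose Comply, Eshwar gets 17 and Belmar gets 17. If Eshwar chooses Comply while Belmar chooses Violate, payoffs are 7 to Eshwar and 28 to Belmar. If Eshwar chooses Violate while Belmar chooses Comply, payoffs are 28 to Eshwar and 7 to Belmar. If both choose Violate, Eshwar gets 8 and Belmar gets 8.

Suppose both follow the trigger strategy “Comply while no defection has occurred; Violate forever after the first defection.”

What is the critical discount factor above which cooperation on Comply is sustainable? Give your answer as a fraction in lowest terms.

17/(1−δ) ≥ 28 + 8δ/(1−δ)
17 ≥ 28 − 20δ
δ ≥ 11/20.

11/20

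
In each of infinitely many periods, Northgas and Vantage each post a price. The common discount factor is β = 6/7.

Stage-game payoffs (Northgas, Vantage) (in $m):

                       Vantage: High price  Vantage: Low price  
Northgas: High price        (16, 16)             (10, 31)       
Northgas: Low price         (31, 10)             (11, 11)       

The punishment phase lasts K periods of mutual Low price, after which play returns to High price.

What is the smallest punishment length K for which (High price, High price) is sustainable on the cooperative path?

No profitable deviation requires (16−11)(β+…+β^K) ≥ 31−16, i.e. β+…+β^K ≥ 3 ≈ 3.0000.
With β = 6/7, the partial sums are K=1: 0.8571, K=2: 1.5918, K=3: 2.2216, K=4: 2.7613, K=5: 3.2240.
K = 5 is the first length at which the sum reaches 3.0000.

5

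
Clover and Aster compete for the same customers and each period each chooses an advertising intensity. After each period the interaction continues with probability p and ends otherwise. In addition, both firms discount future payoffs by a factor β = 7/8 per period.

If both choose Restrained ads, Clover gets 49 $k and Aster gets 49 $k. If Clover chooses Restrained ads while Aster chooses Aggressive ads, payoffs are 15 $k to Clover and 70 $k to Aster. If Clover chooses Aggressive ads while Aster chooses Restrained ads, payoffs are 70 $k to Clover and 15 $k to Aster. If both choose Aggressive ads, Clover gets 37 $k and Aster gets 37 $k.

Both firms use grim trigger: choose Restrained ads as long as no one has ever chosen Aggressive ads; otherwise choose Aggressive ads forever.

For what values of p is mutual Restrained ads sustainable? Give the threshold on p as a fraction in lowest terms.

8/11

With continuation probability p and discount β, the effective per-period discount factor is βp.
Grim-trigger IC: βp ≥ (70−49)/(70−37) = 7/11.
So p ≥ (7/11)/(7/8) = 8/11.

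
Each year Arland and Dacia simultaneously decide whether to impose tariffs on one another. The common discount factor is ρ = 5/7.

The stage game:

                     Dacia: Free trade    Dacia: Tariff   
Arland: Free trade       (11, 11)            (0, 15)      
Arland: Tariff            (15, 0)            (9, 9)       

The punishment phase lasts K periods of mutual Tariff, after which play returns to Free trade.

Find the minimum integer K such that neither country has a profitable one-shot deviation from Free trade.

Need Σ_{k=1}^{K} ρ^k ≥ (15−11)/(11−9) = 2.0000 at ρ = 5/7.
At K = 4 the sum is 1.8492 < 2.0000; at K = 5 it is 2.0352 ≥ 2.0000.
So the minimum punishment length is K = 5.

5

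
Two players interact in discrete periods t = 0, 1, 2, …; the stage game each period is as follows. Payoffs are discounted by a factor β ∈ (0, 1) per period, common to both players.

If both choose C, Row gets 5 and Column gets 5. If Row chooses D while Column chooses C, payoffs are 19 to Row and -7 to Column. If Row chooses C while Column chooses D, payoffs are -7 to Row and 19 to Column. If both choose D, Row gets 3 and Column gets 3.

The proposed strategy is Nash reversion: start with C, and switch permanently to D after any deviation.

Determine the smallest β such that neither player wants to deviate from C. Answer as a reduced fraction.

Cooperation forever yields 5 each period: 5/(1−β).
Deviating yields 19 once, then 3 forever: 19 + 3β/(1−β).
No profitable deviation requires 5/(1−β) ≥ 19 + 3β/(1−β).
Multiplying by (1−β): 5 ≥ 19(1−β) + 3β = 19 − 16β.
So 16β ≥ 14, i.e. β ≥ 14/16 = 7/8.

7/8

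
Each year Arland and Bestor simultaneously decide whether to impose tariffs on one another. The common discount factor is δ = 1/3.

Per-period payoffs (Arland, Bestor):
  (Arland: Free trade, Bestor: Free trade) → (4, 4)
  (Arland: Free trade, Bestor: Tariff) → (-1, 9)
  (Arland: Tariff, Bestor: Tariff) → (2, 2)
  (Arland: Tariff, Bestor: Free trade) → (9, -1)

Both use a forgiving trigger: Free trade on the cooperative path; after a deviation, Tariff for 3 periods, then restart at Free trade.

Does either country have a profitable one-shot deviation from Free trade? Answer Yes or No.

A one-shot deviation gives 9 now, then 2 for 3 periods, then back to 4.
Gain from deviating: (9−4) today; loss: (4−2) in each of the next 3 periods.
No-deviation condition: (4−2)(δ+…+δ^3) ≥ 9−4, i.e. δ+…+δ^3 ≥ 5/2.
At δ = 1/3: δ+…+δ^3 = 0.4815 < 2.5000.
So cooperation is not sustainable.

Yes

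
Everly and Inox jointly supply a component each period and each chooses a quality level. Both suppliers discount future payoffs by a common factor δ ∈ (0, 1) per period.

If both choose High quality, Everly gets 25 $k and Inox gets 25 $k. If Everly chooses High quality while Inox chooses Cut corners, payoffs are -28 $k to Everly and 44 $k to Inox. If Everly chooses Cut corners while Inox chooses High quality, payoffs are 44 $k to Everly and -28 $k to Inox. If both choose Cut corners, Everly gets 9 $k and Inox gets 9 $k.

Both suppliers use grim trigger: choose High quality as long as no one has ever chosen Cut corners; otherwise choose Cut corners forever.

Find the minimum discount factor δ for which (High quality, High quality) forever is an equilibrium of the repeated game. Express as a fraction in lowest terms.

Cooperation forever yields 25 each period: 25/(1−δ).
Deviating yields 44 once, then 9 forever: 44 + 9δ/(1−δ).
No profitable deviation requires 25/(1−δ) ≥ 44 + 9δ/(1−δ).
Multiplying by (1−δ): 25 ≥ 44(1−δ) + 9δ = 44 − 35δ.
So 35δ ≥ 19, i.e. δ ≥ 19/35.

19/35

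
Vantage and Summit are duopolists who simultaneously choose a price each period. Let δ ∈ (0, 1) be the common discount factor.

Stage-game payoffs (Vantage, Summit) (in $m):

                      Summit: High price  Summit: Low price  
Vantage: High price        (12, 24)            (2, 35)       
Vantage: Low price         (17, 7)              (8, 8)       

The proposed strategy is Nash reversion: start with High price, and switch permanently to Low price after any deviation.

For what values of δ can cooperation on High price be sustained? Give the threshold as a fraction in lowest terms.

Vantage: cooperation gives 12 each period; deviation gives 17 once then 8 forever.
  12/(1−δ) ≥ 17 + 8δ/(1−δ) ⇒ δ ≥ 5/9.
Summit: cooperation gives 24 each period; deviation gives 35 once then 8 forever.
  δ ≥ 11/27.
Both must hold, so the binding constraint is Vantage's: δ ≥ 5/9.

5/9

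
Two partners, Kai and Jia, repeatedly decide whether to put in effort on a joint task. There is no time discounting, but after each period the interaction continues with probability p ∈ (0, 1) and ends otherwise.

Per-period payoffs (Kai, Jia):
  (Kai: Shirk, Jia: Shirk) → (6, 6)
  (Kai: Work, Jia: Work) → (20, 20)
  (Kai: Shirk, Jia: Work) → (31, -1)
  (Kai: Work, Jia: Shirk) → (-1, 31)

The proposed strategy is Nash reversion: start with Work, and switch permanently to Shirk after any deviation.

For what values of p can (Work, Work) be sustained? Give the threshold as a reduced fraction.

With no time discounting, the continuation probability p plays the role of the discount factor.
Grim-trigger IC: 20/(1−p) ≥ 31 + 6p/(1−p) ⇒ p ≥ (31−20)/(31−6) = 11/25.

11/25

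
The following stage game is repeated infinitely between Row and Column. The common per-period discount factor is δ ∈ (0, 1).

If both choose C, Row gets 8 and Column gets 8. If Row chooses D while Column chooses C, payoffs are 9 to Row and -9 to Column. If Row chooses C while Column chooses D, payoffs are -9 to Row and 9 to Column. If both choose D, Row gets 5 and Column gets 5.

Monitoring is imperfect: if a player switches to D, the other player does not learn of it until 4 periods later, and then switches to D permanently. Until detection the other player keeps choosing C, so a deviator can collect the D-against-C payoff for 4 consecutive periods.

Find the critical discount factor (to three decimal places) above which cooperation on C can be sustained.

A deviator earns 9 for 4 periods, then 5 forever; cooperating earns 8 forever. Multiplying the IC by (1−δ):
8 ≥ 9(1−δ^4) + 5δ^4, so 4·δ^4 ≥ 1 and δ^4 ≥ 1/4.
δ ≥ (1/4)^(1/4) ≈ 0.707.

0.707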